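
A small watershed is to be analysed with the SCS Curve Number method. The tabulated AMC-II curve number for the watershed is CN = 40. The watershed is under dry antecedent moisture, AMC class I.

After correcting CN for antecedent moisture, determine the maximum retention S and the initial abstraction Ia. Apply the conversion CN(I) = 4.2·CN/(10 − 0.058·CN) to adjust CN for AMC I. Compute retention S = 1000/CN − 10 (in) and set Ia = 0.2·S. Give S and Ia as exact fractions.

S = 250/7 in ≈ 35.714 in; Ia = 50/7 in ≈ 7.143 in

Dry (AMC I): CN(I) = 4.2·40/(10 − 0.058·40) = 168/(192/25) = 175/8 ≈ 21.875
S = 1000/(175/8) − 10 = 250/7 in ≈ 35.714 in
Ia = 0.2S: 0.2·35.714 = 7.143 in (exactly 50/7)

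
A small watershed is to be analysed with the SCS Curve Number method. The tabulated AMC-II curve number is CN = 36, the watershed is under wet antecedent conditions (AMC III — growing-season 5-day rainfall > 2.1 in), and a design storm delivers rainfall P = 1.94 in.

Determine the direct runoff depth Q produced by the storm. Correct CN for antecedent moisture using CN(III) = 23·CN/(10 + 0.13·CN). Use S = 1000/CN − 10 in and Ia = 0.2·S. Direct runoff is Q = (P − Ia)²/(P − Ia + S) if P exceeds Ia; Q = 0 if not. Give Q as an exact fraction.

Q = 16638241/870217650 in ≈ 0.019 in

CN(III) from CN(II)=36: (23·36)/(10 + 0.13·36) = 20700/367 ≈ 56.403
Max retention: S = 1000/(20700/367) − 10 = 1600/207 in (≈ 7.729 in)
Ia = 0.2·(1600/207) = 320/207 in ≈ 1.546 in
Excess rainfall: 1.940 − 1.546 = 0.394 in; P > Ia so Q > 0
Q = (4079/10350)²/((4079/10350) + 1600/207) = (16638241/107122500)/(84079/10350) = 16638241/870217650 in ≈ 0.019 in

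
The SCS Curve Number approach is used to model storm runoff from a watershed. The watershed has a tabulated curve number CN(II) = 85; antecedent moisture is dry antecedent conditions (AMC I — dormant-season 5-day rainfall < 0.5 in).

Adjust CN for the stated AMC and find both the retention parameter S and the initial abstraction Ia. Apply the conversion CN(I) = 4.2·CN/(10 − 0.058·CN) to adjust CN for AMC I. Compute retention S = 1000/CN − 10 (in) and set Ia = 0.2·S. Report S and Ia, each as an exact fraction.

S = 500/119 in ≈ 4.202 in; Ia = 100/119 in ≈ 0.840 in

CN(I) from CN(II)=85: (4.2·85)/(10 − 0.058·85) = 11900/169 ≈ 70.414
Retention S: 1000/CN − 10 with CN=70.414 → S = 500/119 ≈ 4.202 in
Ia = 0.2·(500/119) = 100/119 in ≈ 0.840 in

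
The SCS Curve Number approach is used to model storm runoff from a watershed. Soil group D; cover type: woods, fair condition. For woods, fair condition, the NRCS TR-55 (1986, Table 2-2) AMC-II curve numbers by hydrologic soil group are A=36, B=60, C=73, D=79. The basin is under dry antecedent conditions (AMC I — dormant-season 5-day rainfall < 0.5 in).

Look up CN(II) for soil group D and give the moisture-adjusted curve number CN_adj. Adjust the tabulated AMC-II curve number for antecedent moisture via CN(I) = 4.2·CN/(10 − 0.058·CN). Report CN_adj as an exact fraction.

CN_adj = 7900/129 ≈ 61.240

NRCS table: woods, fair condition, soil group D → CN(II) = 79
Adjust CN=79 to AMC I: 4.2·79/(10 − 0.058·79) → (1659/5) ÷ (2709/500) = 7900/129 ≈ 61.240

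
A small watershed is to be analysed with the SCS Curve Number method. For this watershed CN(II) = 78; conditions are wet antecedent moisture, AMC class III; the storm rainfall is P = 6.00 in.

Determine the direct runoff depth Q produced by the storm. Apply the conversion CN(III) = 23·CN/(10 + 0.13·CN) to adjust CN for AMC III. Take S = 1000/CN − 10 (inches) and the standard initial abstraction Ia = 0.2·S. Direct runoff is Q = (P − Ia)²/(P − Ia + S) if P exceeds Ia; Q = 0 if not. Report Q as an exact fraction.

CN(III) from CN(II)=78: (23·78)/(10 + 0.13·78) = 89700/1007 ≈ 89.076
Retention S: 1000/CN − 10 with CN=89.076 → S = 1100/897 ≈ 1.226 in
Ia = 0.2·(1100/897) = 220/897 in ≈ 0.245 in
Excess rainfall: 6.000 − 0.245 = 5.755 in; P > Ia so Q > 0
Runoff Q = (P−Ia)²/(P−Ia+S) = (5.755)²/(5.755+1.226) = 13323122/2808507 ≈ 4.744 in

Q = 13323122/2808507 in ≈ 4.744 in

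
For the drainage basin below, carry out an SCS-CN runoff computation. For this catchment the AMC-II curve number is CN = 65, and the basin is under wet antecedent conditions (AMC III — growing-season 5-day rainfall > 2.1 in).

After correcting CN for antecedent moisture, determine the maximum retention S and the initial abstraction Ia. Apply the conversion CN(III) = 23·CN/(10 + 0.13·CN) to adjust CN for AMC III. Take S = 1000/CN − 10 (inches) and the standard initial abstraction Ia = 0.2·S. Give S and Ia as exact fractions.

S = 700/299 in ≈ 2.341 in; Ia = 140/299 in ≈ 0.468 in

CN(III) from CN(II)=65: (23·65)/(10 + 0.13·65) = 29900/369 ≈ 81.030
S = 1000/(29900/369) − 10 = 700/299 in ≈ 2.341 in
Initial abstraction Ia = S/5 = (700/299)/5 = 140/299 ≈ 0.468 in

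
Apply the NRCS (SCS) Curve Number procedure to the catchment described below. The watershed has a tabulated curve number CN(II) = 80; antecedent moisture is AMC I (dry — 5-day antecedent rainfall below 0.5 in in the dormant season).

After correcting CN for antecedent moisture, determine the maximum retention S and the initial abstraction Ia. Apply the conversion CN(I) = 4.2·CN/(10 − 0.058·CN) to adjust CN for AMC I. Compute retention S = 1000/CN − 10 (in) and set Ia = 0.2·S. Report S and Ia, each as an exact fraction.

Adjust CN=80 to AMC I: 4.2·80/(10 − 0.058·80) → 336 ÷ (134/25) = 4200/67 ≈ 62.687
Retention S: 1000/CN − 10 with CN=62.687 → S = 125/21 ≈ 5.952 in
Ia = 0.2·(125/21) = 25/21 in ≈ 1.190 in

S = 125/21 in ≈ 5.952 in; Ia = 25/21 in ≈ 1.190 in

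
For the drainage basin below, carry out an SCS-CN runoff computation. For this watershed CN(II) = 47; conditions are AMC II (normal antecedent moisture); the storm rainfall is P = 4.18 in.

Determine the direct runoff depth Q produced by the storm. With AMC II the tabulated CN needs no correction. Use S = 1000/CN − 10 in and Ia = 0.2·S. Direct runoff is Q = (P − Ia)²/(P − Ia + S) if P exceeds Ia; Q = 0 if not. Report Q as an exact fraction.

Q = 20457529/72904050 in ≈ 0.281 in

AMC II — tabulated CN = 47 applies directly.
S = 1000/47 − 10 = 530/47 in ≈ 11.277 in
Ia = 0.2S: 0.2·11.277 = 2.255 in (exactly 106/47)
Excess rainfall: 4.180 − 2.255 = 1.925 in; P > Ia so Q > 0
Q: (4523/2350)² ÷ (31023/2350) = 20457529/72904050 in (≈ 0.281 in)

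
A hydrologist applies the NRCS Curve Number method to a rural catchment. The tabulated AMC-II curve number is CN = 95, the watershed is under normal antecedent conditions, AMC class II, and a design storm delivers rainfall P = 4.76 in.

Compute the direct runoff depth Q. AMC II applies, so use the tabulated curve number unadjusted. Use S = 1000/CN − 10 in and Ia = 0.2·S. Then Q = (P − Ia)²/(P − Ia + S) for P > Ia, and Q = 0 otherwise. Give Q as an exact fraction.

Q = 4888521/1168975 in ≈ 4.182 in

AMC II — tabulated CN = 95 applies directly.
Max retention: S = 1000/95 − 10 = 10/19 in (≈ 0.526 in)
Ia = 0.2·(10/19) = 2/19 in ≈ 0.105 in
P − Ia = 4.760 − 0.105 = 2211/475 ≈ 4.655 in (> 0, runoff occurs)
Q = (2211/475)²/((2211/475) + 10/19) = (4888521/225625)/(2461/475) = 4888521/1168975 in ≈ 4.182 in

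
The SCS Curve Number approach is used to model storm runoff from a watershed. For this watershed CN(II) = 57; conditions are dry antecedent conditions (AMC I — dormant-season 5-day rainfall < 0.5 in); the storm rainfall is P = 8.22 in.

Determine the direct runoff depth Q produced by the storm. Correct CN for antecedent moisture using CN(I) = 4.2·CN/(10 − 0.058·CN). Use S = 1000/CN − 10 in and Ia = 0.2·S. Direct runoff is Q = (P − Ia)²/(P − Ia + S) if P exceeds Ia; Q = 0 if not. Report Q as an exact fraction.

Q = 76710719089/80915224950 in ≈ 0.948 in

Dry (AMC I): CN(I) = 4.2·57/(10 − 0.058·57) = (1197/5)/(3347/500) = 119700/3347 ≈ 35.763
Max retention: S = 1000/(119700/3347) − 10 = 21500/1197 in (≈ 17.962 in)
Ia = 0.2S: 0.2·17.962 = 3.592 in (exactly 4300/1197)
P − Ia = 8.220 − 3.592 = 276967/59850 ≈ 4.628 in (> 0, runoff occurs)
Runoff Q = (P−Ia)²/(P−Ia+S) = (4.628)²/(4.628+17.962) = 76710719089/80915224950 ≈ 0.948 in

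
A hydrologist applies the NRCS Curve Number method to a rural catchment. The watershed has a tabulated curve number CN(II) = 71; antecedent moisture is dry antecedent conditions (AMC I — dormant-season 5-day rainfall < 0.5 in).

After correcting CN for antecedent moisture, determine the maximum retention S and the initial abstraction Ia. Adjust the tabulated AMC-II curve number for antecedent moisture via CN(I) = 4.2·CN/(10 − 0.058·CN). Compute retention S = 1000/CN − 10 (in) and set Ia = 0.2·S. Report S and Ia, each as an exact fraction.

S = 14500/1491 in ≈ 9.725 in; Ia = 2900/1491 in ≈ 1.945 in

Dry (AMC I): CN(I) = 4.2·71/(10 − 0.058·71) = (1491/5)/(2941/500) = 149100/2941 ≈ 50.697
S = 1000/(149100/2941) − 10 = 14500/1491 in ≈ 9.725 in
Ia = 0.2·(14500/1491) = 2900/1491 in ≈ 1.945 in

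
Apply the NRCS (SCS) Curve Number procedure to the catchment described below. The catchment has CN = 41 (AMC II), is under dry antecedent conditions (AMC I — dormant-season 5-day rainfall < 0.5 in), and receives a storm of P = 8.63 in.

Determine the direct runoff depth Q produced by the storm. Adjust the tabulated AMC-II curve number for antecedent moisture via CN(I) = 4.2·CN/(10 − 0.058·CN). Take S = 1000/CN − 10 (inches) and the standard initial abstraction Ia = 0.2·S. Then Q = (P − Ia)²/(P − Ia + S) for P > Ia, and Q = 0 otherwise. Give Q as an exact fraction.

Q = 23422159849/267172002300 in ≈ 0.088 in

CN(I) from CN(II)=41: (4.2·41)/(10 − 0.058·41) = 86100/3811 ≈ 22.592
S = 1000/(86100/3811) − 10 = 29500/861 in ≈ 34.262 in
Initial abstraction Ia = S/5 = (29500/861)/5 = 5900/861 ≈ 6.852 in
Since P=8.630 > Ia=6.852: effective rainfall P−Ia = 153043/86100 in
Q = (153043/86100)²/((153043/86100) + 29500/861) = (23422159849/7413210000)/(3103043/86100) = 23422159849/267172002300 in ≈ 0.088 in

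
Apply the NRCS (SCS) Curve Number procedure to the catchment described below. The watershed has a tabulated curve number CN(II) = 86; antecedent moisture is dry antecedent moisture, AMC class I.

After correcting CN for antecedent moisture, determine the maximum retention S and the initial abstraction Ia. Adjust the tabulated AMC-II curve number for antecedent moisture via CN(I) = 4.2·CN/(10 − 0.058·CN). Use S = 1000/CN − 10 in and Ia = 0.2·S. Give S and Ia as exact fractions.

S = 500/129 in ≈ 3.876 in; Ia = 100/129 in ≈ 0.775 in

Dry (AMC I): CN(I) = 4.2·86/(10 − 0.058·86) = (1806/5)/(1253/250) = 12900/179 ≈ 72.067
Retention S: 1000/CN − 10 with CN=72.067 → S = 500/129 ≈ 3.876 in
Initial abstraction Ia = S/5 = (500/129)/5 = 100/129 ≈ 0.775 in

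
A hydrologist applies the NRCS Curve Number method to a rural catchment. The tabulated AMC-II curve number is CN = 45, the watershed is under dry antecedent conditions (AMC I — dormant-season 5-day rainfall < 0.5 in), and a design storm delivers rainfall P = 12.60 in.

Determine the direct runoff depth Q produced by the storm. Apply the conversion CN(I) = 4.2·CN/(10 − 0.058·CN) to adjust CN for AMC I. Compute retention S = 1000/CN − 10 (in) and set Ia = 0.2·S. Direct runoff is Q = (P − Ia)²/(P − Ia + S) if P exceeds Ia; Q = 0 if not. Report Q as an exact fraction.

Dry (AMC I): CN(I) = 4.2·45/(10 − 0.058·45) = 189/(739/100) = 18900/739 ≈ 25.575
Max retention: S = 1000/(18900/739) − 10 = 5500/189 in (≈ 29.101 in)
Ia = 0.2S: 0.2·29.101 = 5.820 in (exactly 1100/189)
Excess rainfall: 12.600 − 5.820 = 6.780 in; P > Ia so Q > 0
Runoff Q = (P−Ia)²/(P−Ia+S) = (6.780)²/(6.780+29.101) = 41049649/32042115 ≈ 1.281 in

Q = 41049649/32042115 in ≈ 1.281 in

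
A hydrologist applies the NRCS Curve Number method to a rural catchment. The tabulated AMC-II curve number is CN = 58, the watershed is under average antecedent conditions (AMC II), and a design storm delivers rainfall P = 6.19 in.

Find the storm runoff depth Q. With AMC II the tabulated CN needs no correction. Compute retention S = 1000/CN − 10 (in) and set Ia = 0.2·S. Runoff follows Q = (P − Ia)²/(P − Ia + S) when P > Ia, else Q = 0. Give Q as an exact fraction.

Q = 189090001/100777900 in ≈ 1.876 in

CN(II) = 58; AMC II needs no correction.
Max retention: S = 1000/58 − 10 = 210/29 in (≈ 7.241 in)
Ia = 0.2·(210/29) = 42/29 in ≈ 1.448 in
Excess rainfall: 6.190 − 1.448 = 4.742 in; P > Ia so Q > 0
Q = (13751/2900)²/((13751/2900) + 210/29) = (189090001/8410000)/(34751/2900) = 189090001/100777900 in ≈ 1.876 in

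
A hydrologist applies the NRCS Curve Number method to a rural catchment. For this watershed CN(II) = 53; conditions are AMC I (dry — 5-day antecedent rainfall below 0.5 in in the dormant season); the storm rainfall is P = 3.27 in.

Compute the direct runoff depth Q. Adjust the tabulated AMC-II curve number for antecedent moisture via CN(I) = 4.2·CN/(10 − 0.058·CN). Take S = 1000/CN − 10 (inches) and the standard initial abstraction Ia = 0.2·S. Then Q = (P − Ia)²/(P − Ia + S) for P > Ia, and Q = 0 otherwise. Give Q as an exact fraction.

Q = 0 in ≈ 0.000 in

Dry (AMC I): CN(I) = 4.2·53/(10 − 0.058·53) = (1113/5)/(3463/500) = 111300/3463 ≈ 32.140
S = 1000/(111300/3463) − 10 = 23500/1113 in ≈ 21.114 in
Ia = 0.2·(23500/1113) = 4700/1113 in ≈ 4.223 in
P = 3.270 ≤ Ia = 4.223 in: entire storm abstracted, Q = 0.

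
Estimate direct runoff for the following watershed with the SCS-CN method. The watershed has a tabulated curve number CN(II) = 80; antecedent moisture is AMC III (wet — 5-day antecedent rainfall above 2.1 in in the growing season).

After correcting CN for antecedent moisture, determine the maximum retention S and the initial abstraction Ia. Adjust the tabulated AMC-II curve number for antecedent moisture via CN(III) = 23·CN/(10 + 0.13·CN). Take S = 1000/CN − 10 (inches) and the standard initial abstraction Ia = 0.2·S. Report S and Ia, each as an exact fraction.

S = 25/23 in ≈ 1.087 in; Ia = 5/23 in ≈ 0.217 in

Wet (AMC III): CN(III) = 23·80/(10 + 0.13·80) = 1840/(102/5) = 4600/51 ≈ 90.196
S = 1000/(4600/51) − 10 = 25/23 in ≈ 1.087 in
Initial abstraction Ia = S/5 = (25/23)/5 = 5/23 ≈ 0.217 in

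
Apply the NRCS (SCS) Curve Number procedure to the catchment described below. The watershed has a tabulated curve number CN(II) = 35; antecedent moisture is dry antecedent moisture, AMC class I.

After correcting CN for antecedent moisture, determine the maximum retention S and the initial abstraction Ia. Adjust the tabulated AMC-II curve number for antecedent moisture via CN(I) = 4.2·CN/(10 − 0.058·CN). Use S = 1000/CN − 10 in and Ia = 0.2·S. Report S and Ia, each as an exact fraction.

S = 6500/147 in ≈ 44.218 in; Ia = 1300/147 in ≈ 8.844 in

Adjust CN=35 to AMC I: 4.2·35/(10 − 0.058·35) → 147 ÷ (797/100) = 14700/797 ≈ 18.444
Max retention: S = 1000/(14700/797) − 10 = 6500/147 in (≈ 44.218 in)
Initial abstraction Ia = S/5 = (6500/147)/5 = 1300/147 ≈ 8.844 in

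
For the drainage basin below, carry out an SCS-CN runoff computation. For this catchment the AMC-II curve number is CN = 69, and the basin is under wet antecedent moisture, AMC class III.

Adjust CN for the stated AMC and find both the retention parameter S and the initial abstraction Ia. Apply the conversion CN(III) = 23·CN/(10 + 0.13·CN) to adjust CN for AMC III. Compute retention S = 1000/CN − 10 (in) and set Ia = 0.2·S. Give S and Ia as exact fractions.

S = 3100/1587 in ≈ 1.953 in; Ia = 620/1587 in ≈ 0.391 in

Adjust CN=69 to AMC III: 23·69/(10 + 0.13·69) → 1587 ÷ (1897/100) = 158700/1897 ≈ 83.658
Max retention: S = 1000/(158700/1897) − 10 = 3100/1587 in (≈ 1.953 in)
Ia = 0.2·(3100/1587) = 620/1587 in ≈ 0.391 in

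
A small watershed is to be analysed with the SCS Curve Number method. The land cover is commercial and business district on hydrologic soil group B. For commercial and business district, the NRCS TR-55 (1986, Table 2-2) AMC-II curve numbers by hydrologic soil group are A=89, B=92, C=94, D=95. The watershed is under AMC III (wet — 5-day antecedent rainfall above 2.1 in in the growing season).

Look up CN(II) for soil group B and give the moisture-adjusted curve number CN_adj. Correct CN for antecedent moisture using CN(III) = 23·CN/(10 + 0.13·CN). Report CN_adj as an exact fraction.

NRCS table: commercial and business district, soil group B → CN(II) = 92
Wet (AMC III): CN(III) = 23·92/(10 + 0.13·92) = 2116/(549/25) = 52900/549 ≈ 96.357

CN_adj = 52900/549 ≈ 96.357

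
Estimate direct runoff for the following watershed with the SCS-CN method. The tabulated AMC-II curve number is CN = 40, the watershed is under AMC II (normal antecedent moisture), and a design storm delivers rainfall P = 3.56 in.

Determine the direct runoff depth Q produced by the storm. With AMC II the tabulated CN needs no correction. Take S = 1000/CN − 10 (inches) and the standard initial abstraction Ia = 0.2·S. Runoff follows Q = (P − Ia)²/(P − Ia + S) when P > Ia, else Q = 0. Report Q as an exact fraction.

Q = 196/9725 in ≈ 0.020 in

Average conditions: CN = 40 (no AMC adjustment).
S = 1000/40 − 10 = 15 in ≈ 15.000 in
Ia = 0.2·15 = 3 in ≈ 3.000 in
P − Ia = 3.560 − 3.000 = 14/25 ≈ 0.560 in (> 0, runoff occurs)
Q = (14/25)²/((14/25) + 15) = (196/625)/(389/25) = 196/9725 in ≈ 0.020 in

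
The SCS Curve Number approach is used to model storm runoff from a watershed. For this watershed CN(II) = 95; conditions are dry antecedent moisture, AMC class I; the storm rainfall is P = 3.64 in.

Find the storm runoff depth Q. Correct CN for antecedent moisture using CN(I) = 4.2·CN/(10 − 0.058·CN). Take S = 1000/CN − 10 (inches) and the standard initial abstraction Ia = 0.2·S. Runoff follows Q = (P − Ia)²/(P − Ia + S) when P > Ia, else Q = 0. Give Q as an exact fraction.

Dry (AMC I): CN(I) = 4.2·95/(10 − 0.058·95) = 399/(449/100) = 39900/449 ≈ 88.864
Retention S: 1000/CN − 10 with CN=88.864 → S = 500/399 ≈ 1.253 in
Ia = 0.2S: 0.2·1.253 = 0.251 in (exactly 100/399)
Since P=3.640 > Ia=0.251: effective rainfall P−Ia = 33809/9975 in
Q: (33809/9975)² ÷ (46309/9975) = 1143048481/461932275 in (≈ 2.474 in)

Q = 1143048481/461932275 in ≈ 2.474 in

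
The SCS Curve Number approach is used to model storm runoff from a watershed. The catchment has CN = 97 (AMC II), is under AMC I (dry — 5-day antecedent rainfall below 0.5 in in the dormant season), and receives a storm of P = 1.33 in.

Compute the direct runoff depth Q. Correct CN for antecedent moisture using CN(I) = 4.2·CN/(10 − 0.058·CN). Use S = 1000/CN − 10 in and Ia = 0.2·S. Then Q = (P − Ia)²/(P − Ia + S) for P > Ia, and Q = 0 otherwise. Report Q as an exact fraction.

Dry (AMC I): CN(I) = 4.2·97/(10 − 0.058·97) = (2037/5)/(2187/500) = 67900/729 ≈ 93.141
Retention S: 1000/CN − 10 with CN=93.141 → S = 500/679 ≈ 0.736 in
Ia = 0.2·(500/679) = 100/679 in ≈ 0.147 in
P − Ia = 1.330 − 0.147 = 80307/67900 ≈ 1.183 in (> 0, runoff occurs)
Q = (80307/67900)²/((80307/67900) + 500/679) = (6449214249/4610410000)/(130307/67900) = 6449214249/8847845300 in ≈ 0.729 in

Q = 6449214249/8847845300 in ≈ 0.729 in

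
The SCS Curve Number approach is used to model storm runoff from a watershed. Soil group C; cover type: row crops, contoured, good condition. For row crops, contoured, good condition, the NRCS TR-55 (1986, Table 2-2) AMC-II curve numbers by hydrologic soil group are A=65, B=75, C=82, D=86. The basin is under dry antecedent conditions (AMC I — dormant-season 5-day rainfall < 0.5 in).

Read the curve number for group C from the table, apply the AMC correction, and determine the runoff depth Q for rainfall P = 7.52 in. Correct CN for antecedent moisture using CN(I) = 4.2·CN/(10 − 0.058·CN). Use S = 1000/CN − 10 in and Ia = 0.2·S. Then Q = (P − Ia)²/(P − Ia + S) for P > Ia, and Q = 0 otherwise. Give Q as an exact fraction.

Q = 539539984/150596075 in ≈ 3.583 in

NRCS table: row crops, contoured, good condition, soil group C → CN(II) = 82
Adjust CN=82 to AMC I: 4.2·82/(10 − 0.058·82) → (1722/5) ÷ (1311/250) = 28700/437 ≈ 65.675
S = 1000/(28700/437) − 10 = 1500/287 in ≈ 5.226 in
Ia = 0.2·(1500/287) = 300/287 in ≈ 1.045 in
Excess rainfall: 7.520 − 1.045 = 6.475 in; P > Ia so Q > 0
Q: (46456/7175)² ÷ (83956/7175) = 539539984/150596075 in (≈ 3.583 in)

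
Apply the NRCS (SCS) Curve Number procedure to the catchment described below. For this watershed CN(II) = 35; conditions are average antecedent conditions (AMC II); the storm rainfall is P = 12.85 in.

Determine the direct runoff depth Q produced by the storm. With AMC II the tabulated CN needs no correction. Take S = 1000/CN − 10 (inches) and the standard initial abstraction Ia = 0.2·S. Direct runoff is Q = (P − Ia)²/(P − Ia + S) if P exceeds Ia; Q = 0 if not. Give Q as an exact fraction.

CN(II) = 35; AMC II needs no correction.
Max retention: S = 1000/35 − 10 = 130/7 in (≈ 18.571 in)
Ia = 0.2·(130/7) = 26/7 in ≈ 3.714 in
Excess rainfall: 12.850 − 3.714 = 9.136 in; P > Ia so Q > 0
Runoff Q = (P−Ia)²/(P−Ia+S) = (9.136)²/(9.136+18.571) = 1635841/543060 ≈ 3.012 in

Q = 1635841/543060 in ≈ 3.012 in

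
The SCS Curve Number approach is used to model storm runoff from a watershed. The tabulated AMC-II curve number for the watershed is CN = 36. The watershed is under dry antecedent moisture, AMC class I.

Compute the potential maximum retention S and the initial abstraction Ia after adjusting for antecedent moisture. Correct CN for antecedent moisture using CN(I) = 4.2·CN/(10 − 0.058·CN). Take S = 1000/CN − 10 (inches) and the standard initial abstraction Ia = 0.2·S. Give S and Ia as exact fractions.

Adjust CN=36 to AMC I: 4.2·36/(10 − 0.058·36) → (756/5) ÷ (989/125) = 18900/989 ≈ 19.110
S = 1000/(18900/989) − 10 = 8000/189 in ≈ 42.328 in
Ia = 0.2S: 0.2·42.328 = 8.466 in (exactly 1600/189)

S = 8000/189 in ≈ 42.328 in; Ia = 1600/189 in ≈ 8.466 in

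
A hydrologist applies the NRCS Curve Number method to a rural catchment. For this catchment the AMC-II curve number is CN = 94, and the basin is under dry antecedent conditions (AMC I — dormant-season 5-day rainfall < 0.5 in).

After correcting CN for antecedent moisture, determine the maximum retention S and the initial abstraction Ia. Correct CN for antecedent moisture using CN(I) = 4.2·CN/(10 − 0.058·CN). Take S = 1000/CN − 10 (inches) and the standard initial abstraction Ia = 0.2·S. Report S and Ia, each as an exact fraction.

S = 500/329 in ≈ 1.520 in; Ia = 100/329 in ≈ 0.304 in

Dry (AMC I): CN(I) = 4.2·94/(10 − 0.058·94) = (1974/5)/(1137/250) = 32900/379 ≈ 86.807
Max retention: S = 1000/(32900/379) − 10 = 500/329 in (≈ 1.520 in)
Ia = 0.2S: 0.2·1.520 = 0.304 in (exactly 100/329)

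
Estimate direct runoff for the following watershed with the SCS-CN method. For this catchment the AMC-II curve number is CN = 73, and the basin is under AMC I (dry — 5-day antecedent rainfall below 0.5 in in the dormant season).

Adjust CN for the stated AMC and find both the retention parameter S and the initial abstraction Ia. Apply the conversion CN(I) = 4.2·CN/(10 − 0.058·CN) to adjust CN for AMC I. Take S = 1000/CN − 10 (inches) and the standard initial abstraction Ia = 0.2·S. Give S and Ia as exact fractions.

S = 4500/511 in ≈ 8.806 in; Ia = 900/511 in ≈ 1.761 in

Dry (AMC I): CN(I) = 4.2·73/(10 − 0.058·73) = (1533/5)/(2883/500) = 51100/961 ≈ 53.174
Max retention: S = 1000/(51100/961) − 10 = 4500/511 in (≈ 8.806 in)
Ia = 0.2S: 0.2·8.806 = 1.761 in (exactly 900/511)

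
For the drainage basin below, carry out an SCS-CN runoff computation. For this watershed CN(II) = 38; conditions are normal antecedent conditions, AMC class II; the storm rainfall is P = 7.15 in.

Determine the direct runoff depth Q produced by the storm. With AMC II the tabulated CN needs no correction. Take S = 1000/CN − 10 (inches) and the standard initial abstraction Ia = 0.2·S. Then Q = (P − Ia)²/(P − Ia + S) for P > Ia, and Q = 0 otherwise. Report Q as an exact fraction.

Q = 2181529/2917260 in ≈ 0.748 in

Average conditions: CN = 38 (no AMC adjustment).
S = 1000/38 − 10 = 310/19 in ≈ 16.316 in
Ia = 0.2·(310/19) = 62/19 in ≈ 3.263 in
P − Ia = 7.150 − 3.263 = 1477/380 ≈ 3.887 in (> 0, runoff occurs)
Q = (1477/380)²/((1477/380) + 310/19) = (2181529/144400)/(7677/380) = 2181529/2917260 in ≈ 0.748 in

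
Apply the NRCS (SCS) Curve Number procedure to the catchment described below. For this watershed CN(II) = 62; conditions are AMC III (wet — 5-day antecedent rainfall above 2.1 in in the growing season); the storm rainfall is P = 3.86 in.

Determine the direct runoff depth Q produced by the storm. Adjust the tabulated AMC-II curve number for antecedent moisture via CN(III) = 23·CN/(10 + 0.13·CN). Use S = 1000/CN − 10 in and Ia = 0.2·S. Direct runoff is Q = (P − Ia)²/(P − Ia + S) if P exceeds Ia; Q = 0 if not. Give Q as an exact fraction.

Q = 14068094881/7615160850 in ≈ 1.847 in

Adjust CN=62 to AMC III: 23·62/(10 + 0.13·62) → 1426 ÷ (903/50) = 71300/903 ≈ 78.959
Max retention: S = 1000/(71300/903) − 10 = 1900/713 in (≈ 2.665 in)
Ia = 0.2S: 0.2·2.665 = 0.533 in (exactly 380/713)
P − Ia = 3.860 − 0.533 = 118609/35650 ≈ 3.327 in (> 0, runoff occurs)
Q: (118609/35650)² ÷ (213609/35650) = 14068094881/7615160850 in (≈ 1.847 in)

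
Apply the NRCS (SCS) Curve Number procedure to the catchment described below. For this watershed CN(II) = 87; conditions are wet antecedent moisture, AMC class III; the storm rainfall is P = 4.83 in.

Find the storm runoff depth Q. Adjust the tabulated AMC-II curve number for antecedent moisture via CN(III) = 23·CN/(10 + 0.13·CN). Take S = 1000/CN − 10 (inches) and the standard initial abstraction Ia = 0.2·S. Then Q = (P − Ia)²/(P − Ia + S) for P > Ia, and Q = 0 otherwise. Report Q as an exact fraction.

Q = 884508273289/214203648300 in ≈ 4.129 in

Wet (AMC III): CN(III) = 23·87/(10 + 0.13·87) = 2001/(2131/100) = 200100/2131 ≈ 93.900
Max retention: S = 1000/(200100/2131) − 10 = 1300/2001 in (≈ 0.650 in)
Initial abstraction Ia = S/5 = (1300/2001)/5 = 260/2001 ≈ 0.130 in
P − Ia = 4.830 − 0.130 = 940483/200100 ≈ 4.700 in (> 0, runoff occurs)
Q = (940483/200100)²/((940483/200100) + 1300/2001) = (884508273289/40040010000)/(1070483/200100) = 884508273289/214203648300 in ≈ 4.129 in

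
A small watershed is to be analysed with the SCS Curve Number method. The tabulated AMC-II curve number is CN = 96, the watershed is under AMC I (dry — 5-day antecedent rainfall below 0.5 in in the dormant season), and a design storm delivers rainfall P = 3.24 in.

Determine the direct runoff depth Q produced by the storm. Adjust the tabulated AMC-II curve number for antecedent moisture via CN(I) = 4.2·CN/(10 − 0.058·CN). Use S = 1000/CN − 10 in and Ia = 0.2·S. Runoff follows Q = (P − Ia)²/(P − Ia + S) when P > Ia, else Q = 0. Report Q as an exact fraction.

CN(I) from CN(II)=96: (4.2·96)/(10 − 0.058·96) = 25200/277 ≈ 90.975
Max retention: S = 1000/(25200/277) − 10 = 125/126 in (≈ 0.992 in)
Ia = 0.2S: 0.2·0.992 = 0.198 in (exactly 25/126)
Excess rainfall: 3.240 − 0.198 = 3.042 in; P > Ia so Q > 0
Runoff Q = (P−Ia)²/(P−Ia+S) = (3.042)²/(3.042+0.992) = 91795561/40023900 ≈ 2.294 in

Q = 91795561/40023900 in ≈ 2.294 in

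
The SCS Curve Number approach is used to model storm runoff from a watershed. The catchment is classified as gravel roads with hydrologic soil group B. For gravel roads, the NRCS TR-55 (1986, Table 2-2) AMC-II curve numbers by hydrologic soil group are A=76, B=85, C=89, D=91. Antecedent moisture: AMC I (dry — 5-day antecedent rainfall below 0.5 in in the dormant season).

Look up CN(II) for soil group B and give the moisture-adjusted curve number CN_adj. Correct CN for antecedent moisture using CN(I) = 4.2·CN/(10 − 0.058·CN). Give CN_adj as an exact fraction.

CN_adj = 11900/169 ≈ 70.414

NRCS table: gravel roads, soil group B → CN(II) = 85
CN(I) from CN(II)=85: (4.2·85)/(10 − 0.058·85) = 11900/169 ≈ 70.414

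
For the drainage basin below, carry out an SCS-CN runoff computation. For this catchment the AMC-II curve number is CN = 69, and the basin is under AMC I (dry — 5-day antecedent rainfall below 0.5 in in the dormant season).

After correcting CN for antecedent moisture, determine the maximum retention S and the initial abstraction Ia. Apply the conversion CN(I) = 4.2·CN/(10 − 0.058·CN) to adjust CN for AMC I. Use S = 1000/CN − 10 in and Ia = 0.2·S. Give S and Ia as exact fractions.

S = 15500/1449 in ≈ 10.697 in; Ia = 3100/1449 in ≈ 2.139 in

Dry (AMC I): CN(I) = 4.2·69/(10 − 0.058·69) = (1449/5)/(2999/500) = 144900/2999 ≈ 48.316
Max retention: S = 1000/(144900/2999) − 10 = 15500/1449 in (≈ 10.697 in)
Ia = 0.2S: 0.2·10.697 = 2.139 in (exactly 3100/1449)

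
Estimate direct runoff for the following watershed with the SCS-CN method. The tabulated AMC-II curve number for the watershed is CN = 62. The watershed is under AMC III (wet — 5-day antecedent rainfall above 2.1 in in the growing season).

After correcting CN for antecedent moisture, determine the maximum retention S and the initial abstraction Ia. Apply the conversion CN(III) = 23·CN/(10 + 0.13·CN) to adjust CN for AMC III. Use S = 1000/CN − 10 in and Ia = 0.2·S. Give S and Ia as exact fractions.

Wet (AMC III): CN(III) = 23·62/(10 + 0.13·62) = 1426/(903/50) = 71300/903 ≈ 78.959
Retention S: 1000/CN − 10 with CN=78.959 → S = 1900/713 ≈ 2.665 in
Ia = 0.2·(1900/713) = 380/713 in ≈ 0.533 in

S = 1900/713 in ≈ 2.665 in; Ia = 380/713 in ≈ 0.533 in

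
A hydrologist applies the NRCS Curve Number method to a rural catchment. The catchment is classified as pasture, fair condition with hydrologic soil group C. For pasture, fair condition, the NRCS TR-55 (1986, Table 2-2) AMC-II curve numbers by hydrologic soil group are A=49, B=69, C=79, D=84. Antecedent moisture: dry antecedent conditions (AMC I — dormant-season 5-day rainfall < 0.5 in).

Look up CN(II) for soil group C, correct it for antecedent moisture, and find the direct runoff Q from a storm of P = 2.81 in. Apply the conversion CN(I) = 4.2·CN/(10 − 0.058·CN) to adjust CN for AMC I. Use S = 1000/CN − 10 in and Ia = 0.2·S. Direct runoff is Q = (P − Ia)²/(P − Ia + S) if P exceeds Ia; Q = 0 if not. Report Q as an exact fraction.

Q = 148815601/491372100 in ≈ 0.303 in

NRCS table: pasture, fair condition, soil group C → CN(II) = 79
Dry (AMC I): CN(I) = 4.2·79/(10 − 0.058·79) = (1659/5)/(2709/500) = 7900/129 ≈ 61.240
Max retention: S = 1000/(7900/129) − 10 = 500/79 in (≈ 6.329 in)
Ia = 0.2S: 0.2·6.329 = 1.266 in (exactly 100/79)
P − Ia = 2.810 − 1.266 = 12199/7900 ≈ 1.544 in (> 0, runoff occurs)
Runoff Q = (P−Ia)²/(P−Ia+S) = (1.544)²/(1.544+6.329) = 148815601/491372100 ≈ 0.303 in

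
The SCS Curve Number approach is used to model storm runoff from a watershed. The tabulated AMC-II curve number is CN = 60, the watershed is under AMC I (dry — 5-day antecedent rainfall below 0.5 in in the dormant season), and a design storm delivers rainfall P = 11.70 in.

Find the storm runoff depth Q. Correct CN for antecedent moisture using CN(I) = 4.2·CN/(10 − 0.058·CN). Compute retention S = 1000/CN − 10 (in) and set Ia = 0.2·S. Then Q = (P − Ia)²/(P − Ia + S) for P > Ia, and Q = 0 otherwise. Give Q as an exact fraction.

Dry (AMC I): CN(I) = 4.2·60/(10 − 0.058·60) = 252/(163/25) = 6300/163 ≈ 38.650
Retention S: 1000/CN − 10 with CN=38.650 → S = 1000/63 ≈ 15.873 in
Ia = 0.2·(1000/63) = 200/63 in ≈ 3.175 in
P − Ia = 11.700 − 3.175 = 5371/630 ≈ 8.525 in (> 0, runoff occurs)
Q = (5371/630)²/((5371/630) + 1000/63) = (28847641/396900)/(15371/630) = 28847641/9683730 in ≈ 2.979 in

Q = 28847641/9683730 in ≈ 2.979 in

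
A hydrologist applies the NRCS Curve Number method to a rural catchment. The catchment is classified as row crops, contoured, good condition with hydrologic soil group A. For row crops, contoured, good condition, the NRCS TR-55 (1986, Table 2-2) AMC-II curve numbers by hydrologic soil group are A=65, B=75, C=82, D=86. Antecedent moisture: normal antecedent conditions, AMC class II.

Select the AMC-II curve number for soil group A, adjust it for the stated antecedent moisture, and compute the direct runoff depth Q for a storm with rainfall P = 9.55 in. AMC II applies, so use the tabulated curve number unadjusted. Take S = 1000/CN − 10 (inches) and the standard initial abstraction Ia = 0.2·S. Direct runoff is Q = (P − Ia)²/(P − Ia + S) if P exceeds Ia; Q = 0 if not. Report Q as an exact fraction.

Q = 4853209/936780 in ≈ 5.181 in

NRCS table: row crops, contoured, good condition, soil group A → CN(II) = 65
AMC II — tabulated CN = 65 applies directly.
Retention S: 1000/CN − 10 with CN=65.000 → S = 70/13 ≈ 5.385 in
Ia = 0.2S: 0.2·5.385 = 1.077 in (exactly 14/13)
Excess rainfall: 9.550 − 1.077 = 8.473 in; P > Ia so Q > 0
Q: (2203/260)² ÷ (3603/260) = 4853209/936780 in (≈ 5.181 in)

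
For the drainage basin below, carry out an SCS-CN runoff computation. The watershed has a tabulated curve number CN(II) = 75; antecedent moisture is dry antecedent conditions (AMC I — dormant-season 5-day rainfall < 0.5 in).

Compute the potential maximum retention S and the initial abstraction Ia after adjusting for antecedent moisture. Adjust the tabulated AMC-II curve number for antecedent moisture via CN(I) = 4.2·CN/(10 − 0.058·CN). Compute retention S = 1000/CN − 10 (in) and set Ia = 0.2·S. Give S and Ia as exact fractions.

Dry (AMC I): CN(I) = 4.2·75/(10 − 0.058·75) = 315/(113/20) = 6300/113 ≈ 55.752
S = 1000/(6300/113) − 10 = 500/63 in ≈ 7.937 in
Ia = 0.2·(500/63) = 100/63 in ≈ 1.587 in

S = 500/63 in ≈ 7.937 in; Ia = 100/63 in ≈ 1.587 in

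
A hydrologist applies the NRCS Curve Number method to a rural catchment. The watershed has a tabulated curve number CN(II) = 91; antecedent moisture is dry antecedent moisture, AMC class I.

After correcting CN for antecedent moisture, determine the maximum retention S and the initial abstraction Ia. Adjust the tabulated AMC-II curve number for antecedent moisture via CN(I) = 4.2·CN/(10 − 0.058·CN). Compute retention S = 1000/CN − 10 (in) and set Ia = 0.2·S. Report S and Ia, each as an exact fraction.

S = 1500/637 in ≈ 2.355 in; Ia = 300/637 in ≈ 0.471 in

CN(I) from CN(II)=91: (4.2·91)/(10 − 0.058·91) = 63700/787 ≈ 80.940
S = 1000/(63700/787) − 10 = 1500/637 in ≈ 2.355 in
Ia = 0.2S: 0.2·2.355 = 0.471 in (exactly 300/637)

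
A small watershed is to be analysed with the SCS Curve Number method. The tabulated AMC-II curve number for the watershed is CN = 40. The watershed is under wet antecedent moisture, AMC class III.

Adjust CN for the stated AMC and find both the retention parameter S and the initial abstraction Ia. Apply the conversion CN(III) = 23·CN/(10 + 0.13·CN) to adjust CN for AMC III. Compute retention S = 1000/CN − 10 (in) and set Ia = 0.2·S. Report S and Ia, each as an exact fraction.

S = 150/23 in ≈ 6.522 in; Ia = 30/23 in ≈ 1.304 in

Wet (AMC III): CN(III) = 23·40/(10 + 0.13·40) = 920/(76/5) = 1150/19 ≈ 60.526
Retention S: 1000/CN − 10 with CN=60.526 → S = 150/23 ≈ 6.522 in
Ia = 0.2·(150/23) = 30/23 in ≈ 1.304 in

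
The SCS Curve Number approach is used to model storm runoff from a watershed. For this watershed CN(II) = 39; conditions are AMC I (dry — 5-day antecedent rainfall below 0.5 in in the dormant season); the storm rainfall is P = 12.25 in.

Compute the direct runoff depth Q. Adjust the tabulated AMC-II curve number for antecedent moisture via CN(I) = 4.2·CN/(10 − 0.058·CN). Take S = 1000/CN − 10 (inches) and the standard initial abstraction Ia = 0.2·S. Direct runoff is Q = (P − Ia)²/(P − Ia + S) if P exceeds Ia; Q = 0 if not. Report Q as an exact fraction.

Q = 247464361/451206756 in ≈ 0.548 in

Adjust CN=39 to AMC I: 4.2·39/(10 − 0.058·39) → (819/5) ÷ (3869/500) = 81900/3869 ≈ 21.168
S = 1000/(81900/3869) − 10 = 30500/819 in ≈ 37.241 in
Initial abstraction Ia = S/5 = (30500/819)/5 = 6100/819 ≈ 7.448 in
Since P=12.250 > Ia=7.448: effective rainfall P−Ia = 15731/3276 in
Runoff Q = (P−Ia)²/(P−Ia+S) = (4.802)²/(4.802+37.241) = 247464361/451206756 ≈ 0.548 in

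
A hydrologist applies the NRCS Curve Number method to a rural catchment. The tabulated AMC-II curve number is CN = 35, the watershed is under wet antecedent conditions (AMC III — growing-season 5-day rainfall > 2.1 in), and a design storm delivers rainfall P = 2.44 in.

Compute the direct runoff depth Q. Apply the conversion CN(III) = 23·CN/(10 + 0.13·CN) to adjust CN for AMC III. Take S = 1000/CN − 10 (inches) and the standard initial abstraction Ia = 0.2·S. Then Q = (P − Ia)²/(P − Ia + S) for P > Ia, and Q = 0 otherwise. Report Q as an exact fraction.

Wet (AMC III): CN(III) = 23·35/(10 + 0.13·35) = 805/(291/20) = 16100/291 ≈ 55.326
Retention S: 1000/CN − 10 with CN=55.326 → S = 1300/161 ≈ 8.075 in
Initial abstraction Ia = S/5 = (1300/161)/5 = 260/161 ≈ 1.615 in
Excess rainfall: 2.440 − 1.615 = 0.825 in; P > Ia so Q > 0
Q: (3321/4025)² ÷ (35821/4025) = 11029041/144179525 in (≈ 0.076 in)

Q = 11029041/144179525 in ≈ 0.076 in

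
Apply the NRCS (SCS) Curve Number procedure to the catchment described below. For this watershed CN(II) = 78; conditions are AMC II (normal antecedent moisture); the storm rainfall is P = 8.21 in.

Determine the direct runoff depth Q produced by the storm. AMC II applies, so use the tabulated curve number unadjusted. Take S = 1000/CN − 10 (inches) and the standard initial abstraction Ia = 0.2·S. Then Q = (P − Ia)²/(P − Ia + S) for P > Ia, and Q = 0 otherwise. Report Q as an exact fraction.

Q = 889172761/159194100 in ≈ 5.585 in

Average conditions: CN = 78 (no AMC adjustment).
S = 1000/78 − 10 = 110/39 in ≈ 2.821 in
Ia = 0.2S: 0.2·2.821 = 0.564 in (exactly 22/39)
Excess rainfall: 8.210 − 0.564 = 7.646 in; P > Ia so Q > 0
Q: (29819/3900)² ÷ (40819/3900) = 889172761/159194100 in (≈ 5.585 in)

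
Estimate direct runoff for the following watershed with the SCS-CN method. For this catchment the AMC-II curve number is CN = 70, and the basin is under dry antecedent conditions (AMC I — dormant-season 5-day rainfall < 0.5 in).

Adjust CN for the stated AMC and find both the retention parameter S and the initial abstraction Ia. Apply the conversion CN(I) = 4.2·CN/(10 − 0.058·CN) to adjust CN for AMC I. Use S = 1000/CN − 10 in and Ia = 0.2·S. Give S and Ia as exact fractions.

CN(I) from CN(II)=70: (4.2·70)/(10 − 0.058·70) = 4900/99 ≈ 49.495
Retention S: 1000/CN − 10 with CN=49.495 → S = 500/49 ≈ 10.204 in
Ia = 0.2S: 0.2·10.204 = 2.041 in (exactly 100/49)

S = 500/49 in ≈ 10.204 in; Ia = 100/49 in ≈ 2.041 in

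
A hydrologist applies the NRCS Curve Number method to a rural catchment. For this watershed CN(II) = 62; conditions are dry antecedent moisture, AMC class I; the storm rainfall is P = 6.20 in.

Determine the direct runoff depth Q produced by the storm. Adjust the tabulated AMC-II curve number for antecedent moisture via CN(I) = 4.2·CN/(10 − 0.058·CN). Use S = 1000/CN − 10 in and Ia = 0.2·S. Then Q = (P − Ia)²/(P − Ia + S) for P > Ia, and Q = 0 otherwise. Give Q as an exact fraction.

Q = 114083761/189379155 in ≈ 0.602 in

Adjust CN=62 to AMC I: 4.2·62/(10 − 0.058·62) → (1302/5) ÷ (1601/250) = 65100/1601 ≈ 40.662
Max retention: S = 1000/(65100/1601) − 10 = 9500/651 in (≈ 14.593 in)
Ia = 0.2·(9500/651) = 1900/651 in ≈ 2.919 in
Excess rainfall: 6.200 − 2.919 = 3.281 in; P > Ia so Q > 0
Runoff Q = (P−Ia)²/(P−Ia+S) = (3.281)²/(3.281+14.593) = 114083761/189379155 ≈ 0.602 in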